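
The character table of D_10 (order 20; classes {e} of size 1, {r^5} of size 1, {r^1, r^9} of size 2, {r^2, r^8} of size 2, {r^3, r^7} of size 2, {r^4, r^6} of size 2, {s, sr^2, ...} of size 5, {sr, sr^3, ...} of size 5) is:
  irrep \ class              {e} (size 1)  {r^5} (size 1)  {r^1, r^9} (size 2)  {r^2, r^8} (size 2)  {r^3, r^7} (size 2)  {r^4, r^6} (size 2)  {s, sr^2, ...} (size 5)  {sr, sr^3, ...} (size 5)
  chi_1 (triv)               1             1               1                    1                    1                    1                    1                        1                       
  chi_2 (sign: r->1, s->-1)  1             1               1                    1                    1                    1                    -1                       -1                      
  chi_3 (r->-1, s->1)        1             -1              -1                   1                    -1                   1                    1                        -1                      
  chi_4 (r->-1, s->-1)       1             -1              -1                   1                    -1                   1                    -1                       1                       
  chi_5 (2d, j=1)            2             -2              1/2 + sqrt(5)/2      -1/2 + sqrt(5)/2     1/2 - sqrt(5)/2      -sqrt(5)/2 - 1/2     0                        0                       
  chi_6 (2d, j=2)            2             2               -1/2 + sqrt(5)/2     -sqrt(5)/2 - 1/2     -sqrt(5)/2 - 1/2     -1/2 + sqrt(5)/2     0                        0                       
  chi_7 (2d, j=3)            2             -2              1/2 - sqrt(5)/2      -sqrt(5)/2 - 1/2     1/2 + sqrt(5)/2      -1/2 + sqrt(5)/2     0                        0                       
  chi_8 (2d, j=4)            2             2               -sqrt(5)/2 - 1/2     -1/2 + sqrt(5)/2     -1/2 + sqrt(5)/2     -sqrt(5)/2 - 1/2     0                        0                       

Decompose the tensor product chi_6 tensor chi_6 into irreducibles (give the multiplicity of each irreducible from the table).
chi_6 tensor chi_6 = chi_1 + chi_2 + chi_8 (all other irreducibles have multiplicity 0).

Derivation: The character of a tensor product is the pointwise product (chi_6 * chi_6)(C) = chi_6(C) * chi_6(C):
  {e}: (2)*(2), {r^5}: (2)*(2), {r^1, r^9}: (-1/2 + sqrt(5)/2)*(-1/2 + sqrt(5)/2), {r^2, r^8}: (-sqrt(5)/2 - 1/2)*(-sqrt(5)/2 - 1/2), {r^3, r^7}: (-sqrt(5)/2 - 1/2)*(-sqrt(5)/2 - 1/2), {r^4, r^6}: (-1/2 + sqrt(5)/2)*(-1/2 + sqrt(5)/2), {s, sr^2, ...}: (0)*(0), {sr, sr^3, ...}: (0)*(0)
so (chi_6 * chi_6) takes values
  {e} -> 4, {r^5} -> 4, {r^1, r^9} -> 3/2 - sqrt(5)/2, {r^2, r^8} -> sqrt(5)/2 + 3/2, {r^3, r^7} -> sqrt(5)/2 + 3/2, {r^4, r^6} -> 3/2 - sqrt(5)/2, {s, sr^2, ...} -> 0, {sr, sr^3, ...} -> 0.
Now take the inner product of this character with each irreducible chi from the table, <chi_6*chi_6, chi> = (1/20) sum_C |C| (chi_6*chi_6)(C) conj(chi(C)):
  <chi_6*chi_6, chi_1> = (1/20)[1*(4)*conj(1) + 1*(4)*conj(1) + 2*(3/2 - sqrt(5)/2)*conj(1) + 2*(sqrt(5)/2 + 3/2)*conj(1) + 2*(sqrt(5)/2 + 3/2)*conj(1) + 2*(3/2 - sqrt(5)/2)*conj(1) + 5*(0)*conj(1) + 5*(0)*conj(1)]
      = (1/20)[(4) + (4) + (3 - sqrt(5)) + (sqrt(5) + 3) + (sqrt(5) + 3) + (3 - sqrt(5)) + (0) + (0)] = 20/20 = 1
  <chi_6*chi_6, chi_2> = (1/20)[1*(4)*conj(1) + 1*(4)*conj(1) + 2*(3/2 - sqrt(5)/2)*conj(1) + 2*(sqrt(5)/2 + 3/2)*conj(1) + 2*(sqrt(5)/2 + 3/2)*conj(1) + 2*(3/2 - sqrt(5)/2)*conj(1) + 5*(0)*conj(-1) + 5*(0)*conj(-1)]
      = (1/20)[(4) + (4) + (3 - sqrt(5)) + (sqrt(5) + 3) + (sqrt(5) + 3) + (3 - sqrt(5)) + (0) + (0)] = 20/20 = 1
  <chi_6*chi_6, chi_3> = (1/20)[1*(4)*conj(1) + 1*(4)*conj(-1) + 2*(3/2 - sqrt(5)/2)*conj(-1) + 2*(sqrt(5)/2 + 3/2)*conj(1) + 2*(sqrt(5)/2 + 3/2)*conj(-1) + 2*(3/2 - sqrt(5)/2)*conj(1) + 5*(0)*conj(1) + 5*(0)*conj(-1)]
      = (1/20)[(4) + (-4) + (-3 + sqrt(5)) + (sqrt(5) + 3) + (-3 - sqrt(5)) + (3 - sqrt(5)) + (0) + (0)] = 0/20 = 0
  <chi_6*chi_6, chi_4> = (1/20)[1*(4)*conj(1) + 1*(4)*conj(-1) + 2*(3/2 - sqrt(5)/2)*conj(-1) + 2*(sqrt(5)/2 + 3/2)*conj(1) + 2*(sqrt(5)/2 + 3/2)*conj(-1) + 2*(3/2 - sqrt(5)/2)*conj(1) + 5*(0)*conj(-1) + 5*(0)*conj(1)]
      = (1/20)[(4) + (-4) + (-3 + sqrt(5)) + (sqrt(5) + 3) + (-3 - sqrt(5)) + (3 - sqrt(5)) + (0) + (0)] = 0/20 = 0
  <chi_6*chi_6, chi_5> = (1/20)[1*(4)*conj(2) + 1*(4)*conj(-2) + 2*(3/2 - sqrt(5)/2)*conj(1/2 + sqrt(5)/2) + 2*(sqrt(5)/2 + 3/2)*conj(-1/2 + sqrt(5)/2) + 2*(sqrt(5)/2 + 3/2)*conj(1/2 - sqrt(5)/2) + 2*(3/2 - sqrt(5)/2)*conj(-sqrt(5)/2 - 1/2) + 5*(0)*conj(0) + 5*(0)*conj(0)]
      = (1/20)[(8) + (-8) + (-1 + sqrt(5)) + (1 + sqrt(5)) + (-sqrt(5) - 1) + (1 - sqrt(5)) + (0) + (0)] = 0/20 = 0
  <chi_6*chi_6, chi_6> = (1/20)[1*(4)*conj(2) + 1*(4)*conj(2) + 2*(3/2 - sqrt(5)/2)*conj(-1/2 + sqrt(5)/2) + 2*(sqrt(5)/2 + 3/2)*conj(-sqrt(5)/2 - 1/2) + 2*(sqrt(5)/2 + 3/2)*conj(-sqrt(5)/2 - 1/2) + 2*(3/2 - sqrt(5)/2)*conj(-1/2 + sqrt(5)/2) + 5*(0)*conj(0) + 5*(0)*conj(0)]
      = (1/20)[(8) + (8) + (-4 + 2*sqrt(5)) + (-2*sqrt(5) - 4) + (-2*sqrt(5) - 4) + (-4 + 2*sqrt(5)) + (0) + (0)] = 0/20 = 0
  <chi_6*chi_6, chi_7> = (1/20)[1*(4)*conj(2) + 1*(4)*conj(-2) + 2*(3/2 - sqrt(5)/2)*conj(1/2 - sqrt(5)/2) + 2*(sqrt(5)/2 + 3/2)*conj(-sqrt(5)/2 - 1/2) + 2*(sqrt(5)/2 + 3/2)*conj(1/2 + sqrt(5)/2) + 2*(3/2 - sqrt(5)/2)*conj(-1/2 + sqrt(5)/2) + 5*(0)*conj(0) + 5*(0)*conj(0)]
      = (1/20)[(8) + (-8) + (4 - 2*sqrt(5)) + (-2*sqrt(5) - 4) + (4 + 2*sqrt(5)) + (-4 + 2*sqrt(5)) + (0) + (0)] = 0/20 = 0
  <chi_6*chi_6, chi_8> = (1/20)[1*(4)*conj(2) + 1*(4)*conj(2) + 2*(3/2 - sqrt(5)/2)*conj(-sqrt(5)/2 - 1/2) + 2*(sqrt(5)/2 + 3/2)*conj(-1/2 + sqrt(5)/2) + 2*(sqrt(5)/2 + 3/2)*conj(-1/2 + sqrt(5)/2) + 2*(3/2 - sqrt(5)/2)*conj(-sqrt(5)/2 - 1/2) + 5*(0)*conj(0) + 5*(0)*conj(0)]
      = (1/20)[(8) + (8) + (1 - sqrt(5)) + (1 + sqrt(5)) + (1 + sqrt(5)) + (1 - sqrt(5)) + (0) + (0)] = 20/20 = 1
Hence the multiplicities are chi_1: 1, chi_2: 1, chi_8: 1. Dimension check: dim(chi_6)*dim(chi_6) = 2*2 = 4 and sum (mult * dim) = 1*1 + 1*1 + 1*2 = 4.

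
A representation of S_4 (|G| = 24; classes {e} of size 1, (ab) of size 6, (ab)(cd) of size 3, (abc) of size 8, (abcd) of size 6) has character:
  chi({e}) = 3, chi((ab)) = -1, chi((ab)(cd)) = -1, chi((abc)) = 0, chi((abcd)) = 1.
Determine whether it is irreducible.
Irreducible: <chi, chi> = 1.

Reasoning: <chi, chi> = (1/|G|) sum_C |C| * |chi(C)|^2 = (1/24)[1*|3|^2 + 6*|-1|^2 + 3*|-1|^2 + 8*|0|^2 + 6*|1|^2]
  = (1/24)[(9) + (6) + (3) + (0) + (6)] = 24/24 = 1.
A character is irreducible iff <chi, chi> = 1, so this representation is irreducible.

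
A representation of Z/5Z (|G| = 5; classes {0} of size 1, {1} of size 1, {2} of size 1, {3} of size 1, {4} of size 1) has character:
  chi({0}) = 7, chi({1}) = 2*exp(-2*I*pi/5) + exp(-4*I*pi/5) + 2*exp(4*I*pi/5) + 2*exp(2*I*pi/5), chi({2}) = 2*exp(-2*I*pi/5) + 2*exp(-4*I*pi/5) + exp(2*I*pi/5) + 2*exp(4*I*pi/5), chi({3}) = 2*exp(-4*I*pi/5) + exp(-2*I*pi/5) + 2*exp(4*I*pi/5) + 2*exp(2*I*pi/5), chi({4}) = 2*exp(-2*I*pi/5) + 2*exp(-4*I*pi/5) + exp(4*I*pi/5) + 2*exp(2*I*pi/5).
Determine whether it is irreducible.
Not irreducible (reducible): <chi, chi> = 13 > 1.

Details: <chi, chi> = (1/|G|) sum_C |C| * |chi(C)|^2 = (1/5)[1*|7|^2 + 1*|2*exp(-2*I*pi/5) + exp(-4*I*pi/5) + 2*exp(4*I*pi/5) + 2*exp(2*I*pi/5)|^2 + 1*|2*exp(-2*I*pi/5) + 2*exp(-4*I*pi/5) + exp(2*I*pi/5) + 2*exp(4*I*pi/5)|^2 + 1*|2*exp(-4*I*pi/5) + exp(-2*I*pi/5) + 2*exp(4*I*pi/5) + 2*exp(2*I*pi/5)|^2 + 1*|2*exp(-2*I*pi/5) + 2*exp(-4*I*pi/5) + exp(4*I*pi/5) + 2*exp(2*I*pi/5)|^2]
  = (1/5)[(49) + (13 + 8*exp(-2*I*pi/5) + 10*exp(-4*I*pi/5) + 10*exp(4*I*pi/5) + 8*exp(2*I*pi/5)) + (13 + 10*exp(-2*I*pi/5) + 8*exp(-4*I*pi/5) + 8*exp(4*I*pi/5) + 10*exp(2*I*pi/5)) + (13 + 10*exp(-2*I*pi/5) + 8*exp(-4*I*pi/5) + 8*exp(4*I*pi/5) + 10*exp(2*I*pi/5)) + (13 + 8*exp(-2*I*pi/5) + 10*exp(-4*I*pi/5) + 10*exp(4*I*pi/5) + 8*exp(2*I*pi/5))] = 65/5 = 13.
(Exp terms are combined using exp(i*s)*conj(exp(i*t)) = exp(i*(s-t)), and sums of them are collapsed using the identity that for every m > 1 the m distinct m-th roots of unity sum to 0, e.g. 1 + exp(2*I*pi/3) + exp(-2*I*pi/3) = 0.)
A character is irreducible iff <chi, chi> = 1, so this representation is reducible.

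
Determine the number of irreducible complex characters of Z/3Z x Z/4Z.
12

Working: The number of irreducible complex representations of a finite group equals its number of conjugacy classes. Z/3Z x Z/4Z is abelian of order 12, so every element is its own conjugacy class: 12 classes, so Z/3Z x Z/4Z (order 12) has exactly 12 irreducible complex representations.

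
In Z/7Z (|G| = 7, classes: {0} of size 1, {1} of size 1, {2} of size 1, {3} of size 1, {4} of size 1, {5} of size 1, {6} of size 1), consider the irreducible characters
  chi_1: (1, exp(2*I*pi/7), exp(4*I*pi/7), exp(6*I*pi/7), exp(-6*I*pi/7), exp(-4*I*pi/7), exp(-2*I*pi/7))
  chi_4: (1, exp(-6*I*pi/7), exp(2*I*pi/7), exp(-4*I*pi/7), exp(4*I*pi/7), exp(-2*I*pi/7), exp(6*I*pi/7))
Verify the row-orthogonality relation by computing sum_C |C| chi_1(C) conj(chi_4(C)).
Sum = 0; so <chi_1, chi_4> = 0 (distinct irreducibles are orthogonal).

Proof sketch: Compute term by term over conjugacy classes (|C| * chi_1(C) * conj(chi_4(C))):
  1*(1)*conj(1) + 1*(exp(2*I*pi/7))*conj(exp(-6*I*pi/7)) + 1*(exp(4*I*pi/7))*conj(exp(2*I*pi/7)) + 1*(exp(6*I*pi/7))*conj(exp(-4*I*pi/7)) + 1*(exp(-6*I*pi/7))*conj(exp(4*I*pi/7)) + 1*(exp(-4*I*pi/7))*conj(exp(-2*I*pi/7)) + 1*(exp(-2*I*pi/7))*conj(exp(6*I*pi/7))
  = (1) + (exp(-6*I*pi/7)) + (exp(2*I*pi/7)) + (exp(-4*I*pi/7)) + (exp(4*I*pi/7)) + (exp(-2*I*pi/7)) + (exp(6*I*pi/7))
  = 0.
(Exp terms are combined using exp(i*s)*conj(exp(i*t)) = exp(i*(s-t)), and sums of them are collapsed using the identity that for every m > 1 the m distinct m-th roots of unity sum to 0, e.g. 1 + exp(2*I*pi/3) + exp(-2*I*pi/3) = 0.)
Dividing by |G| = 7 gives 0/7 = 0, matching the row-orthogonality relation <chi_1, chi_4> = [chi_1 = chi_4].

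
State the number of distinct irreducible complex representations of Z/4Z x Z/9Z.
36

Justification: The number of irreducible complex representations of a finite group equals its number of conjugacy classes. Z/4Z x Z/9Z is abelian of order 36, so every element is its own conjugacy class: 36 classes, so Z/4Z x Z/9Z (order 36) has exactly 36 irreducible complex representations.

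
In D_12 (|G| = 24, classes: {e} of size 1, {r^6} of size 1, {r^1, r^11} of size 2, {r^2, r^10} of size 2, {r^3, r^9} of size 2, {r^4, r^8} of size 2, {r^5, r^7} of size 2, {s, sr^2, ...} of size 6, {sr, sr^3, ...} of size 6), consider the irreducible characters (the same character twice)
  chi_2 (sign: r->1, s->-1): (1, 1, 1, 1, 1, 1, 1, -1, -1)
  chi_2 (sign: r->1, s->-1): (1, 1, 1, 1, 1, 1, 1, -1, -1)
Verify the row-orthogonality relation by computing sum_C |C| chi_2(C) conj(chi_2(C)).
Sum = 24 = |G| = 24; so <chi_2, chi_2> = 1 (norm-1 confirms irreducibility).

Justification: Compute term by term over conjugacy classes (|C| * chi_2(C) * conj(chi_2(C))):
  1*(1)*conj(1) + 1*(1)*conj(1) + 2*(1)*conj(1) + 2*(1)*conj(1) + 2*(1)*conj(1) + 2*(1)*conj(1) + 2*(1)*conj(1) + 6*(-1)*conj(-1) + 6*(-1)*conj(-1)
  = (1) + (1) + (2) + (2) + (2) + (2) + (2) + (6) + (6)
  = 24.
Dividing by |G| = 24 gives 24/24 = 1, matching the row-orthogonality relation <chi_2, chi_2> = [chi_2 = chi_2].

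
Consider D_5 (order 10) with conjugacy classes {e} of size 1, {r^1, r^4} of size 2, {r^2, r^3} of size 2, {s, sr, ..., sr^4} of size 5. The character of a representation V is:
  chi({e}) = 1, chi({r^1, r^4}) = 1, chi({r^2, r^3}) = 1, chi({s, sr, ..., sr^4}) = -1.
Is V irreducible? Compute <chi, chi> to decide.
Irreducible: <chi, chi> = 1.

Working: <chi, chi> = (1/|G|) sum_C |C| * |chi(C)|^2 = (1/10)[1*|1|^2 + 2*|1|^2 + 2*|1|^2 + 5*|-1|^2]
  = (1/10)[(1) + (2) + (2) + (5)] = 10/10 = 1.
A character is irreducible iff <chi, chi> = 1, so this representation is irreducible.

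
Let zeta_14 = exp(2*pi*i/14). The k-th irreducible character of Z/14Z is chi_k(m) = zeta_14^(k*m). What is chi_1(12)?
chi_1(12) = zeta_14^12 = exp(-2*I*pi/7)

Proof sketch: chi_1(12) = zeta_14^(1*12) = zeta_14^12. Since zeta_14^14 = 1, this equals zeta_14^12 = exp(2*pi*i*12/14) = exp(-2*I*pi/7).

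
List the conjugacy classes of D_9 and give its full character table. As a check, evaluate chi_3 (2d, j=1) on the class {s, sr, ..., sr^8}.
Conjugacy classes: {e} of size 1, {r^1, r^8} of size 2, {r^2, r^7} of size 2, {r^3, r^6} of size 2, {r^4, r^5} of size 2, {s, sr, ..., sr^8} of size 9.
Character table:
  irrep \ class              {e} (size 1)  {r^1, r^8} (size 2)  {r^2, r^7} (size 2)  {r^3, r^6} (size 2)  {r^4, r^5} (size 2)  {s, sr, ..., sr^8} (size 9)
  chi_1 (triv)               1             1                    1                    1                    1                    1                          
  chi_2 (sign: r->1, s->-1)  1             1                    1                    1                    1                    -1                         
  chi_3 (2d, j=1)            2             2*cos(2*pi/9)        2*cos(4*pi/9)        -1                   -2*cos(pi/9)         0                          
  chi_4 (2d, j=2)            2             2*cos(4*pi/9)        -2*cos(pi/9)         -1                   2*cos(2*pi/9)        0                          
  chi_5 (2d, j=3)            2             -1                   -1                   2                    -1                   0                          
  chi_6 (2d, j=4)            2             -2*cos(pi/9)         2*cos(2*pi/9)        -1                   2*cos(4*pi/9)        0                          

Spot check: chi_3 (2d, j=1) on {s, sr, ..., sr^8} = 0.

Reasoning: D_9 has order 2*9 = 18 with 6 conjugacy classes, hence 6 irreducibles. Sum of squared dims 1 + 1 + 4 + 4 + 4 + 4 = 18 = |G|. Linear characters come from the abelianisation; the 2-dimensional irreps have character r^k -> 2*cos(2*pi*j*k/9), reflections -> 0.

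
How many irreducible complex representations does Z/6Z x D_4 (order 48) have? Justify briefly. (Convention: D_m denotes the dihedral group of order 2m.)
30

Solution. The number of irreducible complex representations of a finite group equals its number of conjugacy classes. For a direct product, #classes(G x H) = #classes(G) * #classes(H). Z/6Z has 6 classes (abelian), D_4 has 5 classes, so 6 * 5 = 30, so Z/6Z x D_4 (order 48) has exactly 30 irreducible complex representations.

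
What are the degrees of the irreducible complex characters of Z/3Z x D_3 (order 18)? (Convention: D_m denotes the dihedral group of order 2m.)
Dimensions: 1, 1, 1, 1, 1, 1, 2, 2, 2

There are 9 irreducibles (= number of conjugacy classes). Their dimensions d_i satisfy sum d_i^2 = |G| = 18: 1 + 1 + 1 + 1 + 1 + 1 + 4 + 4 + 4 = 18. (For the product with Z/3Z: each of the 3 1-dim characters of Z/3Z tensors with each irrep of D_3, giving 3 copies of each D_3-dimension.)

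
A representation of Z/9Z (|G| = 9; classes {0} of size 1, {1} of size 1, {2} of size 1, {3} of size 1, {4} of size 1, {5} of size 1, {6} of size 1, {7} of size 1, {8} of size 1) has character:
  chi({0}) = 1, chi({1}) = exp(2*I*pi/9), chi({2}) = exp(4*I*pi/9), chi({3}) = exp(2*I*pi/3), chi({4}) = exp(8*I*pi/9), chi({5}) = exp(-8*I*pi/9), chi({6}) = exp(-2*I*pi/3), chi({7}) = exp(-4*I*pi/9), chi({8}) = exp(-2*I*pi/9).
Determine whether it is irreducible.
Irreducible: <chi, chi> = 1.

<chi, chi> = (1/|G|) sum_C |C| * |chi(C)|^2 = (1/9)[1*|1|^2 + 1*|exp(2*I*pi/9)|^2 + 1*|exp(4*I*pi/9)|^2 + 1*|exp(2*I*pi/3)|^2 + 1*|exp(8*I*pi/9)|^2 + 1*|exp(-8*I*pi/9)|^2 + 1*|exp(-2*I*pi/3)|^2 + 1*|exp(-4*I*pi/9)|^2 + 1*|exp(-2*I*pi/9)|^2]
  = (1/9)[(1) + (1) + (1) + (1) + (1) + (1) + (1) + (1) + (1)] = 9/9 = 1.
(Exp terms are combined using exp(i*s)*conj(exp(i*t)) = exp(i*(s-t)), and sums of them are collapsed using the identity that for every m > 1 the m distinct m-th roots of unity sum to 0, e.g. 1 + exp(2*I*pi/3) + exp(-2*I*pi/3) = 0.)
A character is irreducible iff <chi, chi> = 1, so this representation is irreducible.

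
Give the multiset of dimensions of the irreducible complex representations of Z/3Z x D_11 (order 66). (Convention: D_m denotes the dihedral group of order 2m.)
Dimensions: 1, 1, 1, 1, 1, 1, 2, 2, 2, 2, 2, 2, 2, 2, 2, 2, 2, 2, 2, 2, 2

Solution. There are 21 irreducibles (= number of conjugacy classes). Their dimensions d_i satisfy sum d_i^2 = |G| = 66: 1 + 1 + 1 + 1 + 1 + 1 + 4 + 4 + 4 + 4 + 4 + 4 + 4 + 4 + 4 + 4 + 4 + 4 + 4 + 4 + 4 = 66. (For the product with Z/3Z: each of the 3 1-dim characters of Z/3Z tensors with each irrep of D_11, giving 3 copies of each D_11-dimension.)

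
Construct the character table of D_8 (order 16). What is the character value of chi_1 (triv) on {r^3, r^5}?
Conjugacy classes: {e} of size 1, {r^4} of size 1, {r^1, r^7} of size 2, {r^2, r^6} of size 2, {r^3, r^5} of size 2, {s, sr^2, ...} of size 4, {sr, sr^3, ...} of size 4.
Character table:
  irrep \ class              {e} (size 1)  {r^4} (size 1)  {r^1, r^7} (size 2)  {r^2, r^6} (size 2)  {r^3, r^5} (size 2)  {s, sr^2, ...} (size 4)  {sr, sr^3, ...} (size 4)
  chi_1 (triv)               1             1               1                    1                    1                    1                        1                       
  chi_2 (sign: r->1, s->-1)  1             1               1                    1                    1                    -1                       -1                      
  chi_3 (r->-1, s->1)        1             1               -1                   1                    -1                   1                        -1                      
  chi_4 (r->-1, s->-1)       1             1               -1                   1                    -1                   -1                       1                       
  chi_5 (2d, j=1)            2             -2              sqrt(2)              0                    -sqrt(2)             0                        0                       
  chi_6 (2d, j=2)            2             2               0                    -2                   0                    0                        0                       
  chi_7 (2d, j=3)            2             -2              -sqrt(2)             0                    sqrt(2)              0                        0                       

Spot check: chi_1 (triv) on {r^3, r^5} = 1.

D_8 has order 2*8 = 16 with 7 conjugacy classes, hence 7 irreducibles. Sum of squared dims 1 + 1 + 1 + 1 + 4 + 4 + 4 = 16 = |G|. Linear characters come from the abelianisation; the 2-dimensional irreps have character r^k -> 2*cos(2*pi*j*k/8), reflections -> 0.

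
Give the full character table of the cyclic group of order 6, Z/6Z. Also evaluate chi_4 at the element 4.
Character table of Z/6Z (irreps indexed chi_0,...,chi_5 with chi_k(m) = zeta_6^(k*m), zeta_6 = exp(2*pi*i/6)):
  irrep \ class  {0} (size 1)  {1} (size 1)    {2} (size 1)    {3} (size 1)  {4} (size 1)    {5} (size 1)  
  chi_0          1             1               1               1             1               1             
  chi_1          1             exp(I*pi/3)     exp(2*I*pi/3)   -1            exp(-2*I*pi/3)  exp(-I*pi/3)  
  chi_2          1             exp(2*I*pi/3)   exp(-2*I*pi/3)  1             exp(2*I*pi/3)   exp(-2*I*pi/3)
  chi_3          1             -1              1               -1            1               -1            
  chi_4          1             exp(-2*I*pi/3)  exp(2*I*pi/3)   1             exp(-2*I*pi/3)  exp(2*I*pi/3) 
  chi_5          1             exp(-I*pi/3)    exp(-2*I*pi/3)  -1            exp(2*I*pi/3)   exp(I*pi/3)   

Spot check: chi_4(4) = zeta_6^(4*4) = zeta_6^16 = exp(-2*I*pi/3).

Derivation: Z/6Z is abelian, so all 6 irreducible complex representations are 1-dimensional. They are given by chi_k(m) = zeta_6^(k*m) for k = 0,...,5. Row orthogonality: sum_m chi_k(m) conj(chi_l(m)) = 6 * [k = l].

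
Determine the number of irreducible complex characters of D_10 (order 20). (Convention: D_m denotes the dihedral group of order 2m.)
8

Reasoning: The number of irreducible complex representations of a finite group equals its number of conjugacy classes. D_10 has 8 conjugacy classes (n/2 + 3 for n even), so D_10 (order 20) has exactly 8 irreducible complex representations.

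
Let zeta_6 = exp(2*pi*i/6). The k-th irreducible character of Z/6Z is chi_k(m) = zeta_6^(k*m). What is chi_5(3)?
chi_5(3) = zeta_6^15 = -1

chi_5(3) = zeta_6^(5*3) = zeta_6^15. Since zeta_6^6 = 1, this equals zeta_6^3 = exp(2*pi*i*3/6) = -1.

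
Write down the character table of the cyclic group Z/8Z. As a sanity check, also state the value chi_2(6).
Character table of Z/8Z (irreps indexed chi_0,...,chi_7 with chi_k(m) = zeta_8^(k*m), zeta_8 = exp(2*pi*i/8)):
  irrep \ class  {0} (size 1)  {1} (size 1)    {2} (size 1)  {3} (size 1)    {4} (size 1)  {5} (size 1)    {6} (size 1)  {7} (size 1)  
  chi_0          1             1               1             1               1             1               1             1             
  chi_1          1             exp(I*pi/4)     I             exp(3*I*pi/4)   -1            exp(-3*I*pi/4)  -I            exp(-I*pi/4)  
  chi_2          1             I               -1            -I              1             I               -1            -I            
  chi_3          1             exp(3*I*pi/4)   -I            exp(I*pi/4)     -1            exp(-I*pi/4)    I             exp(-3*I*pi/4)
  chi_4          1             -1              1             -1              1             -1              1             -1            
  chi_5          1             exp(-3*I*pi/4)  I             exp(-I*pi/4)    -1            exp(I*pi/4)     -I            exp(3*I*pi/4) 
  chi_6          1             -I              -1            I               1             -I              -1            I             
  chi_7          1             exp(-I*pi/4)    -I            exp(-3*I*pi/4)  -1            exp(3*I*pi/4)   I             exp(I*pi/4)   

Spot check: chi_2(6) = zeta_8^(2*6) = zeta_8^12 = -1.

Why: Z/8Z is abelian, so all 8 irreducible complex representations are 1-dimensional. They are given by chi_k(m) = zeta_8^(k*m) for k = 0,...,7. Row orthogonality: sum_m chi_k(m) conj(chi_l(m)) = 8 * [k = l].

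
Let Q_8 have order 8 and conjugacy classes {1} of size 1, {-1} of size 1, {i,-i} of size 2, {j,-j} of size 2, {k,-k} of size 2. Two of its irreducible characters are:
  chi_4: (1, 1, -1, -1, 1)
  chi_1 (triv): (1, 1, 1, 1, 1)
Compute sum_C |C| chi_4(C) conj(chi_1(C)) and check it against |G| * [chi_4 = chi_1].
Sum = 0; so <chi_4, chi_1> = 0 (distinct irreducibles are orthogonal).

Explanation: Compute term by term over conjugacy classes (|C| * chi_4(C) * conj(chi_1(C))):
  1*(1)*conj(1) + 1*(1)*conj(1) + 2*(-1)*conj(1) + 2*(-1)*conj(1) + 2*(1)*conj(1)
  = (1) + (1) + (-2) + (-2) + (2)
  = 0.
Dividing by |G| = 8 gives 0/8 = 0, matching the row-orthogonality relation <chi_4, chi_1> = [chi_4 = chi_1].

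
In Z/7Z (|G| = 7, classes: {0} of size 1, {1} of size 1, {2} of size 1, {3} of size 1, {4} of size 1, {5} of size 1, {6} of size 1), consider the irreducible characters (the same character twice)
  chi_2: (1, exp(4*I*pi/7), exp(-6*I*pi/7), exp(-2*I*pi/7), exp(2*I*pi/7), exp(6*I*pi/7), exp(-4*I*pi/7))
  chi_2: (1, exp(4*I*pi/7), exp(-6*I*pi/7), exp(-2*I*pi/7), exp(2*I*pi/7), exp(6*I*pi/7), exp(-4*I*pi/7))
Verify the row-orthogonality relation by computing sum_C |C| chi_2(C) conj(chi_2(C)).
Sum = 7 = |G| = 7; so <chi_2, chi_2> = 1 (norm-1 confirms irreducibility).

Details: Compute term by term over conjugacy classes (|C| * chi_2(C) * conj(chi_2(C))):
  1*(1)*conj(1) + 1*(exp(4*I*pi/7))*conj(exp(4*I*pi/7)) + 1*(exp(-6*I*pi/7))*conj(exp(-6*I*pi/7)) + 1*(exp(-2*I*pi/7))*conj(exp(-2*I*pi/7)) + 1*(exp(2*I*pi/7))*conj(exp(2*I*pi/7)) + 1*(exp(6*I*pi/7))*conj(exp(6*I*pi/7)) + 1*(exp(-4*I*pi/7))*conj(exp(-4*I*pi/7))
  = (1) + (1) + (1) + (1) + (1) + (1) + (1)
  = 7.
(Exp terms are combined using exp(i*s)*conj(exp(i*t)) = exp(i*(s-t)), and sums of them are collapsed using the identity that for every m > 1 the m distinct m-th roots of unity sum to 0, e.g. 1 + exp(2*I*pi/3) + exp(-2*I*pi/3) = 0.)
Dividing by |G| = 7 gives 7/7 = 1, matching the row-orthogonality relation <chi_2, chi_2> = [chi_2 = chi_2].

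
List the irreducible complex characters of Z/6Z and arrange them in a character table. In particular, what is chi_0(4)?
Character table of Z/6Z (irreps indexed chi_0,...,chi_5 with chi_k(m) = zeta_6^(k*m), zeta_6 = exp(2*pi*i/6)):
  irrep \ class  {0} (size 1)  {1} (size 1)    {2} (size 1)    {3} (size 1)  {4} (size 1)    {5} (size 1)  
  chi_0          1             1               1               1             1               1             
  chi_1          1             exp(I*pi/3)     exp(2*I*pi/3)   -1            exp(-2*I*pi/3)  exp(-I*pi/3)  
  chi_2          1             exp(2*I*pi/3)   exp(-2*I*pi/3)  1             exp(2*I*pi/3)   exp(-2*I*pi/3)
  chi_3          1             -1              1               -1            1               -1            
  chi_4          1             exp(-2*I*pi/3)  exp(2*I*pi/3)   1             exp(-2*I*pi/3)  exp(2*I*pi/3) 
  chi_5          1             exp(-I*pi/3)    exp(-2*I*pi/3)  -1            exp(2*I*pi/3)   exp(I*pi/3)   

Spot check: chi_0(4) = zeta_6^(0*4) = zeta_6^0 = 1.

Reasoning: Z/6Z is abelian, so all 6 irreducible complex representations are 1-dimensional. They are given by chi_k(m) = zeta_6^(k*m) for k = 0,...,5. Row orthogonality: sum_m chi_k(m) conj(chi_l(m)) = 6 * [k = l].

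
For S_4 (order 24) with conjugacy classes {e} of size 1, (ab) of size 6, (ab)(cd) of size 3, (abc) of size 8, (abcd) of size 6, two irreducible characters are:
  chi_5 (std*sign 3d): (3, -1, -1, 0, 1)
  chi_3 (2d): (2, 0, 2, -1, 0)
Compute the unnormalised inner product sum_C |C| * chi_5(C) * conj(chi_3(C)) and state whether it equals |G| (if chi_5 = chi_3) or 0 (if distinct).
Sum = 0; so <chi_5, chi_3> = 0 (distinct irreducibles are orthogonal).

Argument: Compute term by term over conjugacy classes (|C| * chi_5(C) * conj(chi_3(C))):
  1*(3)*conj(2) + 6*(-1)*conj(0) + 3*(-1)*conj(2) + 8*(0)*conj(-1) + 6*(1)*conj(0)
  = (6) + (0) + (-6) + (0) + (0)
  = 0.
Dividing by |G| = 24 gives 0/24 = 0, matching the row-orthogonality relation <chi_5, chi_3> = [chi_5 = chi_3].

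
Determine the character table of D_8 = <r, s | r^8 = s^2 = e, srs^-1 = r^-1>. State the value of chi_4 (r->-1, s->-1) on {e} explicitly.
Conjugacy classes: {e} of size 1, {r^4} of size 1, {r^1, r^7} of size 2, {r^2, r^6} of size 2, {r^3, r^5} of size 2, {s, sr^2, ...} of size 4, {sr, sr^3, ...} of size 4.
Character table:
  irrep \ class              {e} (size 1)  {r^4} (size 1)  {r^1, r^7} (size 2)  {r^2, r^6} (size 2)  {r^3, r^5} (size 2)  {s, sr^2, ...} (size 4)  {sr, sr^3, ...} (size 4)
  chi_1 (triv)               1             1               1                    1                    1                    1                        1                       
  chi_2 (sign: r->1, s->-1)  1             1               1                    1                    1                    -1                       -1                      
  chi_3 (r->-1, s->1)        1             1               -1                   1                    -1                   1                        -1                      
  chi_4 (r->-1, s->-1)       1             1               -1                   1                    -1                   -1                       1                       
  chi_5 (2d, j=1)            2             -2              sqrt(2)              0                    -sqrt(2)             0                        0                       
  chi_6 (2d, j=2)            2             2               0                    -2                   0                    0                        0                       
  chi_7 (2d, j=3)            2             -2              -sqrt(2)             0                    sqrt(2)              0                        0                       

Spot check: chi_4 (r->-1, s->-1) on {e} = 1.

Why: D_8 has order 2*8 = 16 with 7 conjugacy classes, hence 7 irreducibles. Sum of squared dims 1 + 1 + 1 + 1 + 4 + 4 + 4 = 16 = |G|. Linear characters come from the abelianisation; the 2-dimensional irreps have character r^k -> 2*cos(2*pi*j*k/8), reflections -> 0.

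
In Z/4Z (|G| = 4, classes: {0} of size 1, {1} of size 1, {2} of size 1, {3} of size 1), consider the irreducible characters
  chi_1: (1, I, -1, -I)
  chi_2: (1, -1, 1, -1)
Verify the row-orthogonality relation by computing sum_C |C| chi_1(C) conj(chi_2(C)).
Sum = 0; so <chi_1, chi_2> = 0 (distinct irreducibles are orthogonal).

Solution. Compute term by term over conjugacy classes (|C| * chi_1(C) * conj(chi_2(C))):
  1*(1)*conj(1) + 1*(I)*conj(-1) + 1*(-1)*conj(1) + 1*(-I)*conj(-1)
  = (1) + (-I) + (-1) + (I)
  = 0.
(Exp terms are combined using exp(i*s)*conj(exp(i*t)) = exp(i*(s-t)), and sums of them are collapsed using the identity that for every m > 1 the m distinct m-th roots of unity sum to 0, e.g. 1 + exp(2*I*pi/3) + exp(-2*I*pi/3) = 0.)
Dividing by |G| = 4 gives 0/4 = 0, matching the row-orthogonality relation <chi_1, chi_2> = [chi_1 = chi_2].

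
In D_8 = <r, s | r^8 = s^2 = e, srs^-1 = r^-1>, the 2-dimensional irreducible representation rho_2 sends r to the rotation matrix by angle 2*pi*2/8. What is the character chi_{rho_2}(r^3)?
chi_{rho_2}(r^3) = 2*cos(2*pi*2*3/8) = 0

Why: rho_2(r^3) is rotation by angle 2*pi*2*3/8, whose trace is 2*cos(2*pi*2*3/8) = 0.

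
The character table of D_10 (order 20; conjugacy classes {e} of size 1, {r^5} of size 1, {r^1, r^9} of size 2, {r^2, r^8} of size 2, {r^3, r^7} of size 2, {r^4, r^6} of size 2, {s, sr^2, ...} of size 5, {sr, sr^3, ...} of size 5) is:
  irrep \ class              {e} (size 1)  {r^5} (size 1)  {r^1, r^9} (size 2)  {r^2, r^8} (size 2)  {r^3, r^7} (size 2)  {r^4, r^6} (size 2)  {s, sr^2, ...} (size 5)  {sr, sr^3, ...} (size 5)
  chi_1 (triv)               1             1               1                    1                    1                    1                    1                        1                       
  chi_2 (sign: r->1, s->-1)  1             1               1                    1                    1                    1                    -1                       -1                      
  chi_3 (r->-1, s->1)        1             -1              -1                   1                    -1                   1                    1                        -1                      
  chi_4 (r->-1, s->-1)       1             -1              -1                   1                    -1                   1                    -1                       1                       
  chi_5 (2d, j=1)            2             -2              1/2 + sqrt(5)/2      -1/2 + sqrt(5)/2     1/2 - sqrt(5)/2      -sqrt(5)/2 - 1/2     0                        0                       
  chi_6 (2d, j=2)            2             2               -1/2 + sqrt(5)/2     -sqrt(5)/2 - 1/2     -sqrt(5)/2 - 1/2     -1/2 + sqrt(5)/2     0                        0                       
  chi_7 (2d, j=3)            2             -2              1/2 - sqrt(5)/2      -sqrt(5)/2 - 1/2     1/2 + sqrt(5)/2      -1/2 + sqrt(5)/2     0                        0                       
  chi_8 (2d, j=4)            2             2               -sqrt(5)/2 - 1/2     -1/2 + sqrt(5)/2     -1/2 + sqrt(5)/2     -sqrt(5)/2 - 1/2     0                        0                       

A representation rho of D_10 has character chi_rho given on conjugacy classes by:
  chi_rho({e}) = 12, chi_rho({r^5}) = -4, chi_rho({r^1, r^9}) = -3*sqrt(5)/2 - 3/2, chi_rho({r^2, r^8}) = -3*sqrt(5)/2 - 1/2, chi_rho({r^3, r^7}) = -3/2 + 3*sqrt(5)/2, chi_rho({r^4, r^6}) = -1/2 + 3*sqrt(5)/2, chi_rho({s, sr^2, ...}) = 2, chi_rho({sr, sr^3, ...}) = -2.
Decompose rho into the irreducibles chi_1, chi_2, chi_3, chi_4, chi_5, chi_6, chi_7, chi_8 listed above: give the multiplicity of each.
Multiplicities: chi_1: 0, chi_2: 0, chi_3: 2, chi_4: 0, chi_5: 0, chi_6: 1, chi_7: 3, chi_8: 1.

Explanation: Use <chi_rho, chi> = (1/|G|) sum_C |C| * chi_rho(C) * conj(chi(C)) with |G| = 20 for each irreducible chi in the table:
  <chi_rho, chi_1> = (1/20)[1*(12)*conj(1) + 1*(-4)*conj(1) + 2*(-3*sqrt(5)/2 - 3/2)*conj(1) + 2*(-3*sqrt(5)/2 - 1/2)*conj(1) + 2*(-3/2 + 3*sqrt(5)/2)*conj(1) + 2*(-1/2 + 3*sqrt(5)/2)*conj(1) + 5*(2)*conj(1) + 5*(-2)*conj(1)]
      = (1/20)[(12) + (-4) + (-3*sqrt(5) - 3) + (-3*sqrt(5) - 1) + (-3 + 3*sqrt(5)) + (-1 + 3*sqrt(5)) + (10) + (-10)] = 0/20 = 0
  <chi_rho, chi_2> = (1/20)[1*(12)*conj(1) + 1*(-4)*conj(1) + 2*(-3*sqrt(5)/2 - 3/2)*conj(1) + 2*(-3*sqrt(5)/2 - 1/2)*conj(1) + 2*(-3/2 + 3*sqrt(5)/2)*conj(1) + 2*(-1/2 + 3*sqrt(5)/2)*conj(1) + 5*(2)*conj(-1) + 5*(-2)*conj(-1)]
      = (1/20)[(12) + (-4) + (-3*sqrt(5) - 3) + (-3*sqrt(5) - 1) + (-3 + 3*sqrt(5)) + (-1 + 3*sqrt(5)) + (-10) + (10)] = 0/20 = 0
  <chi_rho, chi_3> = (1/20)[1*(12)*conj(1) + 1*(-4)*conj(-1) + 2*(-3*sqrt(5)/2 - 3/2)*conj(-1) + 2*(-3*sqrt(5)/2 - 1/2)*conj(1) + 2*(-3/2 + 3*sqrt(5)/2)*conj(-1) + 2*(-1/2 + 3*sqrt(5)/2)*conj(1) + 5*(2)*conj(1) + 5*(-2)*conj(-1)]
      = (1/20)[(12) + (4) + (3 + 3*sqrt(5)) + (-3*sqrt(5) - 1) + (3 - 3*sqrt(5)) + (-1 + 3*sqrt(5)) + (10) + (10)] = 40/20 = 2
  <chi_rho, chi_4> = (1/20)[1*(12)*conj(1) + 1*(-4)*conj(-1) + 2*(-3*sqrt(5)/2 - 3/2)*conj(-1) + 2*(-3*sqrt(5)/2 - 1/2)*conj(1) + 2*(-3/2 + 3*sqrt(5)/2)*conj(-1) + 2*(-1/2 + 3*sqrt(5)/2)*conj(1) + 5*(2)*conj(-1) + 5*(-2)*conj(1)]
      = (1/20)[(12) + (4) + (3 + 3*sqrt(5)) + (-3*sqrt(5) - 1) + (3 - 3*sqrt(5)) + (-1 + 3*sqrt(5)) + (-10) + (-10)] = 0/20 = 0
  <chi_rho, chi_5> = (1/20)[1*(12)*conj(2) + 1*(-4)*conj(-2) + 2*(-3*sqrt(5)/2 - 3/2)*conj(1/2 + sqrt(5)/2) + 2*(-3*sqrt(5)/2 - 1/2)*conj(-1/2 + sqrt(5)/2) + 2*(-3/2 + 3*sqrt(5)/2)*conj(1/2 - sqrt(5)/2) + 2*(-1/2 + 3*sqrt(5)/2)*conj(-sqrt(5)/2 - 1/2) + 5*(2)*conj(0) + 5*(-2)*conj(0)]
      = (1/20)[(24) + (8) + (-9 - 3*sqrt(5)) + (-7 + sqrt(5)) + (-9 + 3*sqrt(5)) + (-7 - sqrt(5)) + (0) + (0)] = 0/20 = 0
  <chi_rho, chi_6> = (1/20)[1*(12)*conj(2) + 1*(-4)*conj(2) + 2*(-3*sqrt(5)/2 - 3/2)*conj(-1/2 + sqrt(5)/2) + 2*(-3*sqrt(5)/2 - 1/2)*conj(-sqrt(5)/2 - 1/2) + 2*(-3/2 + 3*sqrt(5)/2)*conj(-sqrt(5)/2 - 1/2) + 2*(-1/2 + 3*sqrt(5)/2)*conj(-1/2 + sqrt(5)/2) + 5*(2)*conj(0) + 5*(-2)*conj(0)]
      = (1/20)[(24) + (-8) + (-6) + (2*sqrt(5) + 8) + (-6) + (8 - 2*sqrt(5)) + (0) + (0)] = 20/20 = 1
  <chi_rho, chi_7> = (1/20)[1*(12)*conj(2) + 1*(-4)*conj(-2) + 2*(-3*sqrt(5)/2 - 3/2)*conj(1/2 - sqrt(5)/2) + 2*(-3*sqrt(5)/2 - 1/2)*conj(-sqrt(5)/2 - 1/2) + 2*(-3/2 + 3*sqrt(5)/2)*conj(1/2 + sqrt(5)/2) + 2*(-1/2 + 3*sqrt(5)/2)*conj(-1/2 + sqrt(5)/2) + 5*(2)*conj(0) + 5*(-2)*conj(0)]
      = (1/20)[(24) + (8) + (6) + (2*sqrt(5) + 8) + (6) + (8 - 2*sqrt(5)) + (0) + (0)] = 60/20 = 3
  <chi_rho, chi_8> = (1/20)[1*(12)*conj(2) + 1*(-4)*conj(2) + 2*(-3*sqrt(5)/2 - 3/2)*conj(-sqrt(5)/2 - 1/2) + 2*(-3*sqrt(5)/2 - 1/2)*conj(-1/2 + sqrt(5)/2) + 2*(-3/2 + 3*sqrt(5)/2)*conj(-1/2 + sqrt(5)/2) + 2*(-1/2 + 3*sqrt(5)/2)*conj(-sqrt(5)/2 - 1/2) + 5*(2)*conj(0) + 5*(-2)*conj(0)]
      = (1/20)[(24) + (-8) + (3*sqrt(5) + 9) + (-7 + sqrt(5)) + (9 - 3*sqrt(5)) + (-7 - sqrt(5)) + (0) + (0)] = 20/20 = 1
Dimension check: dim(rho) = sum (mult * dim) = 0*1 + 0*1 + 2*1 + 0*1 + 0*2 + 1*2 + 3*2 + 1*2 = 12 = chi_rho(e) = 12.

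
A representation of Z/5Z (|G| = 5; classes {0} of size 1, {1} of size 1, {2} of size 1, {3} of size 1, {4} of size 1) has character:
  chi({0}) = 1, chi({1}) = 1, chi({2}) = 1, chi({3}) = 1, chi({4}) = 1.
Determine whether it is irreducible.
Irreducible: <chi, chi> = 1.

Explanation: <chi, chi> = (1/|G|) sum_C |C| * |chi(C)|^2 = (1/5)[1*|1|^2 + 1*|1|^2 + 1*|1|^2 + 1*|1|^2 + 1*|1|^2]
  = (1/5)[(1) + (1) + (1) + (1) + (1)] = 5/5 = 1.
(Exp terms are combined using exp(i*s)*conj(exp(i*t)) = exp(i*(s-t)), and sums of them are collapsed using the identity that for every m > 1 the m distinct m-th roots of unity sum to 0, e.g. 1 + exp(2*I*pi/3) + exp(-2*I*pi/3) = 0.)
A character is irreducible iff <chi, chi> = 1, so this representation is irreducible.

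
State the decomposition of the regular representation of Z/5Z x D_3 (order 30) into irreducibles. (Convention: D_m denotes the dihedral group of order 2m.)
Each irreducible V_i of dimension d_i appears with multiplicity d_i, i.e. rho_reg = (direct sum over all irreducibles V_i) d_i V_i. The irreducible dimensions for Z/5Z x D_3 are 1, 1, 1, 1, 1, 1, 1, 1, 1, 1, 2, 2, 2, 2, 2: 10 irreducibles of dimension 1, each with multiplicity 1; 5 irreducibles of dimension 2, each with multiplicity 2. Total dimension 10*1*1 + 5*2*2 = 30 = |G|.

Argument: General theorem: in the regular representation of a finite group G, each irreducible appears with multiplicity equal to its dimension. Check: dim(rho_reg) = sum d_i^2 = 1 + 1 + 1 + 1 + 1 + 1 + 1 + 1 + 1 + 1 + 4 + 4 + 4 + 4 + 4 = 30 = |G|.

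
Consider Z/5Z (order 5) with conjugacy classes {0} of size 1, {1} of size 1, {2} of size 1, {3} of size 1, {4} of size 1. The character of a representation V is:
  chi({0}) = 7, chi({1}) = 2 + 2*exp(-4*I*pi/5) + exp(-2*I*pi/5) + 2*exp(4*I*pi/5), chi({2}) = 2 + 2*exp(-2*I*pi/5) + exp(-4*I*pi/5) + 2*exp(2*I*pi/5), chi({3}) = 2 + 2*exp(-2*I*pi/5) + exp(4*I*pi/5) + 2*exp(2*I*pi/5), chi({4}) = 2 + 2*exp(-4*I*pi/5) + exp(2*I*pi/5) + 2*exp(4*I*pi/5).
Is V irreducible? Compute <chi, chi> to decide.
Not irreducible (reducible): <chi, chi> = 13 > 1.

Reasoning: <chi, chi> = (1/|G|) sum_C |C| * |chi(C)|^2 = (1/5)[1*|7|^2 + 1*|2 + 2*exp(-4*I*pi/5) + exp(-2*I*pi/5) + 2*exp(4*I*pi/5)|^2 + 1*|2 + 2*exp(-2*I*pi/5) + exp(-4*I*pi/5) + 2*exp(2*I*pi/5)|^2 + 1*|2 + 2*exp(-2*I*pi/5) + exp(4*I*pi/5) + 2*exp(2*I*pi/5)|^2 + 1*|2 + 2*exp(-4*I*pi/5) + exp(2*I*pi/5) + 2*exp(4*I*pi/5)|^2]
  = (1/5)[(49) + (13 + 8*exp(-2*I*pi/5) + 10*exp(-4*I*pi/5) + 10*exp(4*I*pi/5) + 8*exp(2*I*pi/5)) + (13 + 10*exp(-2*I*pi/5) + 8*exp(-4*I*pi/5) + 8*exp(4*I*pi/5) + 10*exp(2*I*pi/5)) + (13 + 10*exp(-2*I*pi/5) + 8*exp(-4*I*pi/5) + 8*exp(4*I*pi/5) + 10*exp(2*I*pi/5)) + (13 + 8*exp(-2*I*pi/5) + 10*exp(-4*I*pi/5) + 10*exp(4*I*pi/5) + 8*exp(2*I*pi/5))] = 65/5 = 13.
(Exp terms are combined using exp(i*s)*conj(exp(i*t)) = exp(i*(s-t)), and sums of them are collapsed using the identity that for every m > 1 the m distinct m-th roots of unity sum to 0, e.g. 1 + exp(2*I*pi/3) + exp(-2*I*pi/3) = 0.)
A character is irreducible iff <chi, chi> = 1, so this representation is reducible.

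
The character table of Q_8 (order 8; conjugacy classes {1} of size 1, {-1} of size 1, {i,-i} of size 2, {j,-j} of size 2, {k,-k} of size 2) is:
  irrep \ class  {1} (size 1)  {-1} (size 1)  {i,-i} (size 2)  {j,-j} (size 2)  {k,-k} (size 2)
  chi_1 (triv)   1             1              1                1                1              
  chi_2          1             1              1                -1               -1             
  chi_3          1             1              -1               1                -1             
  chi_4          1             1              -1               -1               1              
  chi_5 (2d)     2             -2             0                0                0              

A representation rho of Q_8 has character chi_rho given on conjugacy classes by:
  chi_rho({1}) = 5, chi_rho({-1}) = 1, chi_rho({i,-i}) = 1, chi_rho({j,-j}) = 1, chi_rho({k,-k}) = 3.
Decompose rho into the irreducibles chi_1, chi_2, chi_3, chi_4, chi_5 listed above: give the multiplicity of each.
Multiplicities: chi_1: 2, chi_2: 0, chi_3: 0, chi_4: 1, chi_5: 1.

Solution. Use <chi_rho, chi> = (1/|G|) sum_C |C| * chi_rho(C) * conj(chi(C)) with |G| = 8 for each irreducible chi in the table:
  <chi_rho, chi_1> = (1/8)[1*(5)*conj(1) + 1*(1)*conj(1) + 2*(1)*conj(1) + 2*(1)*conj(1) + 2*(3)*conj(1)]
      = (1/8)[(5) + (1) + (2) + (2) + (6)] = 16/8 = 2
  <chi_rho, chi_2> = (1/8)[1*(5)*conj(1) + 1*(1)*conj(1) + 2*(1)*conj(1) + 2*(1)*conj(-1) + 2*(3)*conj(-1)]
      = (1/8)[(5) + (1) + (2) + (-2) + (-6)] = 0/8 = 0
  <chi_rho, chi_3> = (1/8)[1*(5)*conj(1) + 1*(1)*conj(1) + 2*(1)*conj(-1) + 2*(1)*conj(1) + 2*(3)*conj(-1)]
      = (1/8)[(5) + (1) + (-2) + (2) + (-6)] = 0/8 = 0
  <chi_rho, chi_4> = (1/8)[1*(5)*conj(1) + 1*(1)*conj(1) + 2*(1)*conj(-1) + 2*(1)*conj(-1) + 2*(3)*conj(1)]
      = (1/8)[(5) + (1) + (-2) + (-2) + (6)] = 8/8 = 1
  <chi_rho, chi_5> = (1/8)[1*(5)*conj(2) + 1*(1)*conj(-2) + 2*(1)*conj(0) + 2*(1)*conj(0) + 2*(3)*conj(0)]
      = (1/8)[(10) + (-2) + (0) + (0) + (0)] = 8/8 = 1
Dimension check: dim(rho) = sum (mult * dim) = 2*1 + 0*1 + 0*1 + 1*1 + 1*2 = 5 = chi_rho(e) = 5.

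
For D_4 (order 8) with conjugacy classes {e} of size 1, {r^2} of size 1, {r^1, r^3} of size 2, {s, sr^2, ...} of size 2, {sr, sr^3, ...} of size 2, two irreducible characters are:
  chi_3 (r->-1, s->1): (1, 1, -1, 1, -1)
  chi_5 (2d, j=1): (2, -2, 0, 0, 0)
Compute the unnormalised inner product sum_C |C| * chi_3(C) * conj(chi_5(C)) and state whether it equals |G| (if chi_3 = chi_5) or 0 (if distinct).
Sum = 0; so <chi_3, chi_5> = 0 (distinct irreducibles are orthogonal).

Derivation: Compute term by term over conjugacy classes (|C| * chi_3(C) * conj(chi_5(C))):
  1*(1)*conj(2) + 1*(1)*conj(-2) + 2*(-1)*conj(0) + 2*(1)*conj(0) + 2*(-1)*conj(0)
  = (2) + (-2) + (0) + (0) + (0)
  = 0.
Dividing by |G| = 8 gives 0/8 = 0, matching the row-orthogonality relation <chi_3, chi_5> = [chi_3 = chi_5].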